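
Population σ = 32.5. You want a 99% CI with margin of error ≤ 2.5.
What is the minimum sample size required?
n ≥ 1122

For margin E ≤ 2.5:
n ≥ (z* · σ / E)²
n ≥ (2.576 · 32.5 / 2.5)²
n ≥ 1121.45

Minimum n = 1122 (rounding up)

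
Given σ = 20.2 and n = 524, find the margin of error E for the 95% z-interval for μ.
Margin of error = 1.73

Margin of error = z* · σ/√n
= 1.960 · 20.2/√524
= 1.960 · 20.2/22.8910
= 1.73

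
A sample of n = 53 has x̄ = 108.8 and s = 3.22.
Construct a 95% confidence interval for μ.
(107.91, 109.69)

t-interval (σ unknown):
df = n - 1 = 52
t* = 2.007 for 95% confidence

Margin of error = t* · s/√n = 2.007 · 3.22/√53 = 0.89

CI: (107.91, 109.69)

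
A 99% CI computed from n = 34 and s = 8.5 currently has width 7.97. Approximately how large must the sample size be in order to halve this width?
n ≈ 136

CI width ∝ 1/√n
To reduce width by factor 2, need √n to grow by 2 → need 2² = 4 times as many samples.

Current: n = 34, width = 7.97
New: n = 136, width ≈ 3.81

Width reduced by factor of 7.97/3.81 = 2.09.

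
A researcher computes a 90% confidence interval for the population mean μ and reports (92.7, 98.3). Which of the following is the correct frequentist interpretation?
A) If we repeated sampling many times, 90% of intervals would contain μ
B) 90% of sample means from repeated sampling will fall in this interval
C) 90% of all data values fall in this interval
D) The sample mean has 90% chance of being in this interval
A

A) Correct — this is the frequentist long-run coverage interpretation.
B) Wrong — coverage applies to intervals containing μ, not to future x̄ values.
C) Wrong — a CI is about the parameter μ, not individual data values.
D) Wrong — x̄ is observed and sits in the interval by construction.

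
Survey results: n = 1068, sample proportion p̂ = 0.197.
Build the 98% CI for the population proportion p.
(0.169, 0.225)

Proportion CI:
SE = √(p̂(1-p̂)/n) = √(0.197 · 0.803 / 1068) = 0.01217

z* = 2.326
Margin = z* · SE = 2.326 · 0.01217 = 0.0283

CI: 0.197 ± 0.0283 = (0.169, 0.225)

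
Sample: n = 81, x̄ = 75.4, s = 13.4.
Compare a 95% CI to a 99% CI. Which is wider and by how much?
99% CI is wider by 1.93

df = 80
95% CI: t* = 1.990, (72.44, 78.36), width = 2 · t* · s/√n = 5.93
99% CI: t* = 2.639, (71.47, 79.33), width = 2 · t* · s/√n = 7.86

The 99% CI is wider by 7.86 - 5.93 = 1.93.
Higher confidence requires a wider interval.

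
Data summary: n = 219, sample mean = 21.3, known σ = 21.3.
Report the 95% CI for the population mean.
(18.48, 24.12)

z-interval (σ known):
z* = 1.960 for 95% confidence

Margin of error = z* · σ/√n = 1.960 · 21.3/√219 = 2.82

CI: (21.3 - 2.82, 21.3 + 2.82) = (18.48, 24.12)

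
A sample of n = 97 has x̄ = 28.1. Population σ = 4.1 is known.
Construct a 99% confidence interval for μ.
(27.03, 29.17)

z-interval (σ known):
z* = 2.576 for 99% confidence

Margin of error = z* · σ/√n = 2.576 · 4.1/√97 = 1.07

CI: (28.1 - 1.07, 28.1 + 1.07) = (27.03, 29.17)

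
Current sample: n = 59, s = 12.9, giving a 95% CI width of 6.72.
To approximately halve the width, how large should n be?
n ≈ 236

CI width ∝ 1/√n
To reduce width by factor 2, need √n to grow by 2 → need 2² = 4 times as many samples.

Current: n = 59, width = 6.72
New: n = 236, width ≈ 3.31

Width reduced by factor of 6.72/3.31 = 2.03.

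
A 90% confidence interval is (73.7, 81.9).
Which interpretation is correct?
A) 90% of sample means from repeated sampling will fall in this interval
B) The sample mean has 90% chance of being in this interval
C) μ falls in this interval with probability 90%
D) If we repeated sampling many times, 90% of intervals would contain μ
D

A) Wrong — coverage applies to intervals containing μ, not to future x̄ values.
B) Wrong — x̄ is observed and sits in the interval by construction.
C) Wrong — μ is fixed; the randomness lives in the interval, not in μ.
D) Correct — this is the frequentist long-run coverage interpretation.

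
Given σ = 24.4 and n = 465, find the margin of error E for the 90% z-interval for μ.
Margin of error = 1.86

Margin of error = z* · σ/√n
= 1.645 · 24.4/√465
= 1.645 · 24.4/21.5639
= 1.86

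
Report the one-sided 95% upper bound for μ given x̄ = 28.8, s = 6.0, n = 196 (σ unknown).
μ ≤ 29.51

Upper bound (one-sided):
t* = 1.653 (one-sided for 95%)
Upper bound = x̄ + t* · s/√n = 28.8 + 1.653 · 6.0/√196 = 29.51

We are 95% confident that μ ≤ 29.51.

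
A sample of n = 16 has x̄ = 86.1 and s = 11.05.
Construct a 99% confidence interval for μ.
(77.96, 94.24)

t-interval (σ unknown):
df = n - 1 = 15
t* = 2.947 for 99% confidence

Margin of error = t* · s/√n = 2.947 · 11.05/√16 = 8.14

CI: (77.96, 94.24)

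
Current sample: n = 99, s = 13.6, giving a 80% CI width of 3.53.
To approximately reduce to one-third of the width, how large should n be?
n ≈ 891

CI width ∝ 1/√n
To reduce width by factor 3, need √n to grow by 3 → need 3² = 9 times as many samples.

Current: n = 99, width = 3.53
New: n = 891, width ≈ 1.17

Width reduced by factor of 3.53/1.17 = 3.02.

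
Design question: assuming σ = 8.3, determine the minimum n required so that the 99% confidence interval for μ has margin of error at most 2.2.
n ≥ 95

For margin E ≤ 2.2:
n ≥ (z* · σ / E)²
n ≥ (2.576 · 8.3 / 2.2)²
n ≥ 94.45

Minimum n = 95 (rounding up)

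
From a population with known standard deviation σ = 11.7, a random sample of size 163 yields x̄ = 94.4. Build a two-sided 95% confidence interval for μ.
(92.60, 96.20)

z-interval (σ known):
z* = 1.960 for 95% confidence

Margin of error = z* · σ/√n = 1.960 · 11.7/√163 = 1.80

CI: (94.4 - 1.80, 94.4 + 1.80) = (92.60, 96.20)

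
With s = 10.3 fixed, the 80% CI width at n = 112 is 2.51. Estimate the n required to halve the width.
n ≈ 448

CI width ∝ 1/√n
To reduce width by factor 2, need √n to grow by 2 → need 2² = 4 times as many samples.

Current: n = 112, width = 2.51
New: n = 448, width ≈ 1.25

Width reduced by factor of 2.51/1.25 = 2.01.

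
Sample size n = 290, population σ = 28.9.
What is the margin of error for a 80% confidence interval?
Margin of error = 2.18

Margin of error = z* · σ/√n
= 1.282 · 28.9/√290
= 1.282 · 28.9/17.0294
= 2.18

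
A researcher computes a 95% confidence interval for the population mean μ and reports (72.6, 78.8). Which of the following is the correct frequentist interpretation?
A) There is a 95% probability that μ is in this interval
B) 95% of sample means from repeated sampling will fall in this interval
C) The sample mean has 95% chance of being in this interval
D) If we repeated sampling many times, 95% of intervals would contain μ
D

A) Wrong — μ is fixed; the randomness lives in the interval, not in μ.
B) Wrong — coverage applies to intervals containing μ, not to future x̄ values.
C) Wrong — x̄ is observed and sits in the interval by construction.
D) Correct — this is the frequentist long-run coverage interpretation.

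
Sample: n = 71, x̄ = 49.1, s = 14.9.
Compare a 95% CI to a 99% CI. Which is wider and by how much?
99% CI is wider by 2.31

df = 70
95% CI: t* = 1.994, (45.57, 52.63), width = 2 · t* · s/√n = 7.05
99% CI: t* = 2.648, (44.42, 53.78), width = 2 · t* · s/√n = 9.36

The 99% CI is wider by 9.36 - 7.05 = 2.31.
Higher confidence requires a wider interval.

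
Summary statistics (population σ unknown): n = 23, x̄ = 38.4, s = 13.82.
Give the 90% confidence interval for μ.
(33.45, 43.35)

t-interval (σ unknown):
df = n - 1 = 22
t* = 1.717 for 90% confidence

Margin of error = t* · s/√n = 1.717 · 13.82/√23 = 4.95

CI: (33.45, 43.35)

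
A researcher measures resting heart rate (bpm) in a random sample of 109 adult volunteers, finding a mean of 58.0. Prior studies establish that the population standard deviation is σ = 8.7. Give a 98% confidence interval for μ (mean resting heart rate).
(56.06, 59.94)

z-interval (σ known):
z* = 2.326 for 98% confidence

Margin of error = z* · σ/√n = 2.326 · 8.7/√109 = 1.94

CI: (58.0 - 1.94, 58.0 + 1.94) = (56.06, 59.94)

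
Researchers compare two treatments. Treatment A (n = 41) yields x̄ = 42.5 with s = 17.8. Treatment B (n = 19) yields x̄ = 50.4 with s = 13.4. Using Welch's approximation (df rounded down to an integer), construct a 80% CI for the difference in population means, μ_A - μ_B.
(-13.29, -2.51)

Difference: x̄₁ - x̄₂ = -7.90
SE = √(s₁²/n₁ + s₂²/n₂) = √(17.8²/41 + 13.4²/19) = 4.1447
df = 45.72 → 45 (Welch–Satterthwaite, rounded down)
t* = 1.301

CI: -7.90 ± 1.301 · 4.1447 = -7.90 ± 5.39 = (-13.29, -2.51)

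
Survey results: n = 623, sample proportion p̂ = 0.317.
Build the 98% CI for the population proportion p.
(0.274, 0.360)

Proportion CI:
SE = √(p̂(1-p̂)/n) = √(0.317 · 0.683 / 623) = 0.01864

z* = 2.326
Margin = z* · SE = 2.326 · 0.01864 = 0.0434

CI: 0.317 ± 0.0434 = (0.274, 0.360)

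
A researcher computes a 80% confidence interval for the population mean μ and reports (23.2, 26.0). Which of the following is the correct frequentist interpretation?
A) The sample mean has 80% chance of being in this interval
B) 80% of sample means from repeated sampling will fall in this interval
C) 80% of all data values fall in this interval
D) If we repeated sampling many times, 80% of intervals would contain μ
D

A) Wrong — x̄ is observed and sits in the interval by construction.
B) Wrong — coverage applies to intervals containing μ, not to future x̄ values.
C) Wrong — a CI is about the parameter μ, not individual data values.
D) Correct — this is the frequentist long-run coverage interpretation.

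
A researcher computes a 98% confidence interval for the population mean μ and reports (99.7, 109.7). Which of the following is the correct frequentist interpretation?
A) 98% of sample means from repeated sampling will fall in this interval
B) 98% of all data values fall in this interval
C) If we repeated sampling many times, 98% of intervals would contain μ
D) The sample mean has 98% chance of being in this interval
C

A) Wrong — coverage applies to intervals containing μ, not to future x̄ values.
B) Wrong — a CI is about the parameter μ, not individual data values.
C) Correct — this is the frequentist long-run coverage interpretation.
D) Wrong — x̄ is observed and sits in the interval by construction.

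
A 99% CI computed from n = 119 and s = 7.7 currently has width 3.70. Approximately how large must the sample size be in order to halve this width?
n ≈ 476

CI width ∝ 1/√n
To reduce width by factor 2, need √n to grow by 2 → need 2² = 4 times as many samples.

Current: n = 119, width = 3.70
New: n = 476, width ≈ 1.83

Width reduced by factor of 3.70/1.83 = 2.02.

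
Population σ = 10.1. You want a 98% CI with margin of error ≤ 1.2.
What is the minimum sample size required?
n ≥ 384

For margin E ≤ 1.2:
n ≥ (z* · σ / E)²
n ≥ (2.326 · 10.1 / 1.2)²
n ≥ 383.27

Minimum n = 384 (rounding up)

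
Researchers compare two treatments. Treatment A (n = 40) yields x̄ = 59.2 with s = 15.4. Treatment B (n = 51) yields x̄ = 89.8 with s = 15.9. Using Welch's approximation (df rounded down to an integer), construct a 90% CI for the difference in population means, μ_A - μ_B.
(-36.09, -25.11)

Difference: x̄₁ - x̄₂ = -30.60
SE = √(s₁²/n₁ + s₂²/n₂) = √(15.4²/40 + 15.9²/51) = 3.2994
df = 85.08 → 85 (Welch–Satterthwaite, rounded down)
t* = 1.663

CI: -30.60 ± 1.663 · 3.2994 = -30.60 ± 5.49 = (-36.09, -25.11)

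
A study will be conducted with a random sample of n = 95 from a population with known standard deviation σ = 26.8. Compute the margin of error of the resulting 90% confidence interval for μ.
Margin of error = 4.52

Margin of error = z* · σ/√n
= 1.645 · 26.8/√95
= 1.645 · 26.8/9.7468
= 4.52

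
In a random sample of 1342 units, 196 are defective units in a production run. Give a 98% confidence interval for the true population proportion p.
(0.124, 0.168)

Proportion CI:
p̂ = 196/1342 = 0.14605
SE = √(p̂(1-p̂)/n) = √(0.14605 · 0.85395 / 1342) = 0.00964

z* = 2.326
Margin = z* · SE = 2.326 · 0.00964 = 0.0224

CI: 0.14605 ± 0.0224 = (0.124, 0.168)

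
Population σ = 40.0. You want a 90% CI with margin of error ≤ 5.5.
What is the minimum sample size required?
n ≥ 144

For margin E ≤ 5.5:
n ≥ (z* · σ / E)²
n ≥ (1.645 · 40.0 / 5.5)²
n ≥ 143.13

Minimum n = 144 (rounding up)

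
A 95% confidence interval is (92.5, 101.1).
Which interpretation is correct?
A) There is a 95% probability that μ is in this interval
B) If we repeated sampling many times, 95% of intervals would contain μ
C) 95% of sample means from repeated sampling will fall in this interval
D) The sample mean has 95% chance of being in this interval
B

A) Wrong — μ is fixed; the randomness lives in the interval, not in μ.
B) Correct — this is the frequentist long-run coverage interpretation.
C) Wrong — coverage applies to intervals containing μ, not to future x̄ values.
D) Wrong — x̄ is observed and sits in the interval by construction.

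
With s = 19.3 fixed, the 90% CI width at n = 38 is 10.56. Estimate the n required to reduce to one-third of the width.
n ≈ 342

CI width ∝ 1/√n
To reduce width by factor 3, need √n to grow by 3 → need 3² = 9 times as many samples.

Current: n = 38, width = 10.56
New: n = 342, width ≈ 3.44

Width reduced by factor of 10.56/3.44 = 3.07.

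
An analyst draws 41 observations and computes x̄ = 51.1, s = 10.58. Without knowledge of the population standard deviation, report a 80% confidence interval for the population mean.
(48.95, 53.25)

t-interval (σ unknown):
df = n - 1 = 40
t* = 1.303 for 80% confidence

Margin of error = t* · s/√n = 1.303 · 10.58/√41 = 2.15

CI: (48.95, 53.25)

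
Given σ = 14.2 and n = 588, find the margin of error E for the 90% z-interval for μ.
Margin of error = 0.96

Margin of error = z* · σ/√n
= 1.645 · 14.2/√588
= 1.645 · 14.2/24.2487
= 0.96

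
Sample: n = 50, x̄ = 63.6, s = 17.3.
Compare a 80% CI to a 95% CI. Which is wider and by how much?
95% CI is wider by 3.48

df = 49
80% CI: t* = 1.299, (60.42, 66.78), width = 2 · t* · s/√n = 6.36
95% CI: t* = 2.010, (58.68, 68.52), width = 2 · t* · s/√n = 9.84

The 95% CI is wider by 9.84 - 6.36 = 3.48.
Higher confidence requires a wider interval.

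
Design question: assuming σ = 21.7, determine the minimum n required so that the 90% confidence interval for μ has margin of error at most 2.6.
n ≥ 189

For margin E ≤ 2.6:
n ≥ (z* · σ / E)²
n ≥ (1.645 · 21.7 / 2.6)²
n ≥ 188.50

Minimum n = 189 (rounding up)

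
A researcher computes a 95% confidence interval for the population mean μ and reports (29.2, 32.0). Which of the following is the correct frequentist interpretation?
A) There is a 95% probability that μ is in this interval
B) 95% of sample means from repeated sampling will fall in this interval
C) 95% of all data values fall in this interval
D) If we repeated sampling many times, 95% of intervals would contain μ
D

A) Wrong — μ is fixed; the randomness lives in the interval, not in μ.
B) Wrong — coverage applies to intervals containing μ, not to future x̄ values.
C) Wrong — a CI is about the parameter μ, not individual data values.
D) Correct — this is the frequentist long-run coverage interpretation.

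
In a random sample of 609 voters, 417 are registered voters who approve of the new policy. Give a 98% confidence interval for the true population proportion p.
(0.641, 0.729)

Proportion CI:
p̂ = 417/609 = 0.68473
SE = √(p̂(1-p̂)/n) = √(0.68473 · 0.31527 / 609) = 0.01883

z* = 2.326
Margin = z* · SE = 2.326 · 0.01883 = 0.0438

CI: 0.68473 ± 0.0438 = (0.641, 0.729)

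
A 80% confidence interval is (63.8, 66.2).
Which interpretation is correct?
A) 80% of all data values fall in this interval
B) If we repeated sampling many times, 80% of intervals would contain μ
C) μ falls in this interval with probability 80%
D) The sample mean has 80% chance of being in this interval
B

A) Wrong — a CI is about the parameter μ, not individual data values.
B) Correct — this is the frequentist long-run coverage interpretation.
C) Wrong — μ is fixed; the randomness lives in the interval, not in μ.
D) Wrong — x̄ is observed and sits in the interval by construction.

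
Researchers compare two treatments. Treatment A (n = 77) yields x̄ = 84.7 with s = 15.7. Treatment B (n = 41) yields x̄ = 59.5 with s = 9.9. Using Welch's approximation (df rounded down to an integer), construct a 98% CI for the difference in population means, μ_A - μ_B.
(19.62, 30.78)

Difference: x̄₁ - x̄₂ = 25.20
SE = √(s₁²/n₁ + s₂²/n₂) = √(15.7²/77 + 9.9²/41) = 2.3647
df = 112.59 → 112 (Welch–Satterthwaite, rounded down)
t* = 2.360

CI: 25.20 ± 2.360 · 2.3647 = 25.20 ± 5.58 = (19.62, 30.78)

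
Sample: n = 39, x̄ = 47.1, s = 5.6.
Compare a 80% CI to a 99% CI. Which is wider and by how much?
99% CI is wider by 2.52

df = 38
80% CI: t* = 1.304, (45.93, 48.27), width = 2 · t* · s/√n = 2.34
99% CI: t* = 2.712, (44.67, 49.53), width = 2 · t* · s/√n = 4.86

The 99% CI is wider by 4.86 - 2.34 = 2.52.
Higher confidence requires a wider interval.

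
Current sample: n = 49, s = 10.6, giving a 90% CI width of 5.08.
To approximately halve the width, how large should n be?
n ≈ 196

CI width ∝ 1/√n
To reduce width by factor 2, need √n to grow by 2 → need 2² = 4 times as many samples.

Current: n = 49, width = 5.08
New: n = 196, width ≈ 2.50

Width reduced by factor of 5.08/2.50 = 2.03.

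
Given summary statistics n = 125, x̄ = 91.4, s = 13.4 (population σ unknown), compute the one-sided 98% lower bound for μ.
μ ≥ 88.91

Lower bound (one-sided):
t* = 2.076 (one-sided for 98%)
Lower bound = x̄ - t* · s/√n = 91.4 - 2.076 · 13.4/√125 = 88.91

We are 98% confident that μ ≥ 88.91.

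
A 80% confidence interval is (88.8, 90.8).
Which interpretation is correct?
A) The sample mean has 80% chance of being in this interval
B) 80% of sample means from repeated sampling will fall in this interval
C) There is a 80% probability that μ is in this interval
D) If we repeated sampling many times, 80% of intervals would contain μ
D

A) Wrong — x̄ is observed and sits in the interval by construction.
B) Wrong — coverage applies to intervals containing μ, not to future x̄ values.
C) Wrong — μ is fixed; the randomness lives in the interval, not in μ.
D) Correct — this is the frequentist long-run coverage interpretation.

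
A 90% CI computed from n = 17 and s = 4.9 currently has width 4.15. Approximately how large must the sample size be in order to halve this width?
n ≈ 68

CI width ∝ 1/√n
To reduce width by factor 2, need √n to grow by 2 → need 2² = 4 times as many samples.

Current: n = 17, width = 4.15
New: n = 68, width ≈ 1.98

Width reduced by factor of 4.15/1.98 = 2.10.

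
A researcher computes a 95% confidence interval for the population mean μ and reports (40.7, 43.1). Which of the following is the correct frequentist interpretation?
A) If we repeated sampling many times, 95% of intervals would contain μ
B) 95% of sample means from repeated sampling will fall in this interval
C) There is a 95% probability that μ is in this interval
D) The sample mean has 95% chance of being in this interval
A

A) Correct — this is the frequentist long-run coverage interpretation.
B) Wrong — coverage applies to intervals containing μ, not to future x̄ values.
C) Wrong — μ is fixed; the randomness lives in the interval, not in μ.
D) Wrong — x̄ is observed and sits in the interval by construction.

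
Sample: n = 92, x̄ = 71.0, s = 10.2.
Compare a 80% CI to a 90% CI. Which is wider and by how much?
90% CI is wider by 0.78

df = 91
80% CI: t* = 1.291, (69.63, 72.37), width = 2 · t* · s/√n = 2.75
90% CI: t* = 1.662, (69.23, 72.77), width = 2 · t* · s/√n = 3.53

The 90% CI is wider by 3.53 - 2.75 = 0.78.
Higher confidence requires a wider interval.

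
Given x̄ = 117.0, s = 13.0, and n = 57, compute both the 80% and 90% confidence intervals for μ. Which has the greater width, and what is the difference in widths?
90% CI is wider by 1.29

df = 56
80% CI: t* = 1.297, (114.77, 119.23), width = 2 · t* · s/√n = 4.47
90% CI: t* = 1.673, (114.12, 119.88), width = 2 · t* · s/√n = 5.76

The 90% CI is wider by 5.76 - 4.47 = 1.29.
Higher confidence requires a wider interval.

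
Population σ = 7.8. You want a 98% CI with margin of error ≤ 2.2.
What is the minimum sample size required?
n ≥ 69

For margin E ≤ 2.2:
n ≥ (z* · σ / E)²
n ≥ (2.326 · 7.8 / 2.2)²
n ≥ 68.01

Minimum n = 69 (rounding up)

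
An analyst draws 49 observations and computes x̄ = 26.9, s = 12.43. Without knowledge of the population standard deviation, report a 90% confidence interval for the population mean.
(23.92, 29.88)

t-interval (σ unknown):
df = n - 1 = 48
t* = 1.677 for 90% confidence

Margin of error = t* · s/√n = 1.677 · 12.43/√49 = 2.98

CI: (23.92, 29.88)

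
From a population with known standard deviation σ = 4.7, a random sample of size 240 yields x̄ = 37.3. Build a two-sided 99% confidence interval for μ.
(36.52, 38.08)

z-interval (σ known):
z* = 2.576 for 99% confidence

Margin of error = z* · σ/√n = 2.576 · 4.7/√240 = 0.78

CI: (37.3 - 0.78, 37.3 + 0.78) = (36.52, 38.08)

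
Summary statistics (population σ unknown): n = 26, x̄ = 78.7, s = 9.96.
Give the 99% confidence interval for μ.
(73.26, 84.14)

t-interval (σ unknown):
df = n - 1 = 25
t* = 2.787 for 99% confidence

Margin of error = t* · s/√n = 2.787 · 9.96/√26 = 5.44

CI: (73.26, 84.14)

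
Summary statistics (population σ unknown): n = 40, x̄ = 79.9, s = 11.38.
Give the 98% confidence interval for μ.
(75.53, 84.27)

t-interval (σ unknown):
df = n - 1 = 39
t* = 2.426 for 98% confidence

Margin of error = t* · s/√n = 2.426 · 11.38/√40 = 4.37

CI: (75.53, 84.27)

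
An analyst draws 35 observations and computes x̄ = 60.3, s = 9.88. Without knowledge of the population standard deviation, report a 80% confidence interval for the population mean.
(58.12, 62.48)

t-interval (σ unknown):
df = n - 1 = 34
t* = 1.307 for 80% confidence

Margin of error = t* · s/√n = 1.307 · 9.88/√35 = 2.18

CI: (58.12, 62.48)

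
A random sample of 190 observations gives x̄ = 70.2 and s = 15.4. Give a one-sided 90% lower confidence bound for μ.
μ ≥ 68.76

Lower bound (one-sided):
t* = 1.286 (one-sided for 90%)
Lower bound = x̄ - t* · s/√n = 70.2 - 1.286 · 15.4/√190 = 68.76

We are 90% confident that μ ≥ 68.76.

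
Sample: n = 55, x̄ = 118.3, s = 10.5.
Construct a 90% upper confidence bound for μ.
μ ≤ 120.14

Upper bound (one-sided):
t* = 1.297 (one-sided for 90%)
Upper bound = x̄ + t* · s/√n = 118.3 + 1.297 · 10.5/√55 = 120.14

We are 90% confident that μ ≤ 120.14.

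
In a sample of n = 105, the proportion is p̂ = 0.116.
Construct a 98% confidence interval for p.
(0.043, 0.189)

Proportion CI:
SE = √(p̂(1-p̂)/n) = √(0.116 · 0.884 / 105) = 0.03125

z* = 2.326
Margin = z* · SE = 2.326 · 0.03125 = 0.0727

CI: 0.116 ± 0.0727 = (0.043, 0.189)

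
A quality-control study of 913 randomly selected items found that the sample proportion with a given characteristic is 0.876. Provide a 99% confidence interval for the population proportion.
(0.848, 0.904)

Proportion CI:
SE = √(p̂(1-p̂)/n) = √(0.876 · 0.124 / 913) = 0.01091

z* = 2.576
Margin = z* · SE = 2.576 · 0.01091 = 0.0281

CI: 0.876 ± 0.0281 = (0.848, 0.904)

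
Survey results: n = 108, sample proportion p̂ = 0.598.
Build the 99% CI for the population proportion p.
(0.476, 0.720)

Proportion CI:
SE = √(p̂(1-p̂)/n) = √(0.598 · 0.402 / 108) = 0.04718

z* = 2.576
Margin = z* · SE = 2.576 · 0.04718 = 0.1215

CI: 0.598 ± 0.1215 = (0.476, 0.720)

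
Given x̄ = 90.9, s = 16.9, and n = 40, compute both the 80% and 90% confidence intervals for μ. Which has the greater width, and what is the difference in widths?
90% CI is wider by 2.04

df = 39
80% CI: t* = 1.304, (87.42, 94.38), width = 2 · t* · s/√n = 6.97
90% CI: t* = 1.685, (86.40, 95.40), width = 2 · t* · s/√n = 9.01

The 90% CI is wider by 9.01 - 6.97 = 2.04.
Higher confidence requires a wider interval.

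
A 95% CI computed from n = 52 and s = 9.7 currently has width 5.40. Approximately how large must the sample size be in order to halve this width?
n ≈ 208

CI width ∝ 1/√n
To reduce width by factor 2, need √n to grow by 2 → need 2² = 4 times as many samples.

Current: n = 52, width = 5.40
New: n = 208, width ≈ 2.65

Width reduced by factor of 5.40/2.65 = 2.04.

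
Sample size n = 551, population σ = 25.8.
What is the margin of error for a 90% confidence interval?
Margin of error = 1.81

Margin of error = z* · σ/√n
= 1.645 · 25.8/√551
= 1.645 · 25.8/23.4734
= 1.81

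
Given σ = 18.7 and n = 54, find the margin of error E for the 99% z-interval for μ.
Margin of error = 6.56

Margin of error = z* · σ/√n
= 2.576 · 18.7/√54
= 2.576 · 18.7/7.3485
= 6.56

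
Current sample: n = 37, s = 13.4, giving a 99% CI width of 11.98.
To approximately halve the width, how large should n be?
n ≈ 148

CI width ∝ 1/√n
To reduce width by factor 2, need √n to grow by 2 → need 2² = 4 times as many samples.

Current: n = 37, width = 11.98
New: n = 148, width ≈ 5.75

Width reduced by factor of 11.98/5.75 = 2.08.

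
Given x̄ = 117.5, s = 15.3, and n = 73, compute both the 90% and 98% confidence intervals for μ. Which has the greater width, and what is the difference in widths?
98% CI is wider by 2.55

df = 72
90% CI: t* = 1.666, (114.52, 120.48), width = 2 · t* · s/√n = 5.97
98% CI: t* = 2.379, (113.24, 121.76), width = 2 · t* · s/√n = 8.52

The 98% CI is wider by 8.52 - 5.97 = 2.55.
Higher confidence requires a wider interval.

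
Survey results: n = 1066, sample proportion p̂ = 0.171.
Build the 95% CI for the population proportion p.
(0.148, 0.194)

Proportion CI:
SE = √(p̂(1-p̂)/n) = √(0.171 · 0.829 / 1066) = 0.01153

z* = 1.960
Margin = z* · SE = 1.960 · 0.01153 = 0.0226

CI: 0.171 ± 0.0226 = (0.148, 0.194)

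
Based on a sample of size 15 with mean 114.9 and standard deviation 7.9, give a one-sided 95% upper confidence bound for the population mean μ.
μ ≤ 118.49

Upper bound (one-sided):
t* = 1.761 (one-sided for 95%)
Upper bound = x̄ + t* · s/√n = 114.9 + 1.761 · 7.9/√15 = 118.49

We are 95% confident that μ ≤ 118.49.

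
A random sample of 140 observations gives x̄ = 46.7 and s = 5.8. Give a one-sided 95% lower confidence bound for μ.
μ ≥ 45.89

Lower bound (one-sided):
t* = 1.656 (one-sided for 95%)
Lower bound = x̄ - t* · s/√n = 46.7 - 1.656 · 5.8/√140 = 45.89

We are 95% confident that μ ≥ 45.89.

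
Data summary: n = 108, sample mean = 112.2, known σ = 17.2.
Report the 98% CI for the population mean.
(108.35, 116.05)

z-interval (σ known):
z* = 2.326 for 98% confidence

Margin of error = z* · σ/√n = 2.326 · 17.2/√108 = 3.85

CI: (112.2 - 3.85, 112.2 + 3.85) = (108.35, 116.05)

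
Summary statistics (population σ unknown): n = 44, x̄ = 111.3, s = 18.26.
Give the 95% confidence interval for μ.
(105.75, 116.85)

t-interval (σ unknown):
df = n - 1 = 43
t* = 2.017 for 95% confidence

Margin of error = t* · s/√n = 2.017 · 18.26/√44 = 5.55

CI: (105.75, 116.85)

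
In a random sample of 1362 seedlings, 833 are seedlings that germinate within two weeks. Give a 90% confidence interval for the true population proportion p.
(0.590, 0.633)

Proportion CI:
p̂ = 833/1362 = 0.61160
SE = √(p̂(1-p̂)/n) = √(0.61160 · 0.38840 / 1362) = 0.01321

z* = 1.645
Margin = z* · SE = 1.645 · 0.01321 = 0.0217

CI: 0.61160 ± 0.0217 = (0.590, 0.633)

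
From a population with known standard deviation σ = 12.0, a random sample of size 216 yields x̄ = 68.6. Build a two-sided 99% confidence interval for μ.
(66.50, 70.70)

z-interval (σ known):
z* = 2.576 for 99% confidence

Margin of error = z* · σ/√n = 2.576 · 12.0/√216 = 2.10

CI: (68.6 - 2.10, 68.6 + 2.10) = (66.50, 70.70)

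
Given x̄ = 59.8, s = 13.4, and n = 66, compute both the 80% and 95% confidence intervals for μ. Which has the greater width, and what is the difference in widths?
95% CI is wider by 2.32

df = 65
80% CI: t* = 1.295, (57.66, 61.94), width = 2 · t* · s/√n = 4.27
95% CI: t* = 1.997, (56.51, 63.09), width = 2 · t* · s/√n = 6.59

The 95% CI is wider by 6.59 - 4.27 = 2.32.
Higher confidence requires a wider interval.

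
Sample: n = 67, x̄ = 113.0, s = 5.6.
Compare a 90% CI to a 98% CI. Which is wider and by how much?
98% CI is wider by 0.98

df = 66
90% CI: t* = 1.668, (111.86, 114.14), width = 2 · t* · s/√n = 2.28
98% CI: t* = 2.384, (111.37, 114.63), width = 2 · t* · s/√n = 3.26

The 98% CI is wider by 3.26 - 2.28 = 0.98.
Higher confidence requires a wider interval.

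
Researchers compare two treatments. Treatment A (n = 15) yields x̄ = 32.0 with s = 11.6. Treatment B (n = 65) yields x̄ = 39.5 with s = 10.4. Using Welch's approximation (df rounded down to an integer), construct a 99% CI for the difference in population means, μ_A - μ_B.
(-16.83, 1.83)

Difference: x̄₁ - x̄₂ = -7.50
SE = √(s₁²/n₁ + s₂²/n₂) = √(11.6²/15 + 10.4²/65) = 3.2611
df = 19.53 → 19 (Welch–Satterthwaite, rounded down)
t* = 2.861

CI: -7.50 ± 2.861 · 3.2611 = -7.50 ± 9.33 = (-16.83, 1.83)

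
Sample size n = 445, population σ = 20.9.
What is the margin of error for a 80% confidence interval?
Margin of error = 1.27

Margin of error = z* · σ/√n
= 1.282 · 20.9/√445
= 1.282 · 20.9/21.0950
= 1.27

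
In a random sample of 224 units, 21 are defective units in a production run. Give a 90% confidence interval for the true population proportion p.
(0.062, 0.126)

Proportion CI:
p̂ = 21/224 = 0.09375
SE = √(p̂(1-p̂)/n) = √(0.09375 · 0.90625 / 224) = 0.01948

z* = 1.645
Margin = z* · SE = 1.645 · 0.01948 = 0.0320

CI: 0.09375 ± 0.0320 = (0.062, 0.126)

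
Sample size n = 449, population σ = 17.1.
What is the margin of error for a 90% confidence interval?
Margin of error = 1.33

Margin of error = z* · σ/√n
= 1.645 · 17.1/√449
= 1.645 · 17.1/21.1896
= 1.33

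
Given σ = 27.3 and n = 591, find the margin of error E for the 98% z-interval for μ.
Margin of error = 2.61

Margin of error = z* · σ/√n
= 2.326 · 27.3/√591
= 2.326 · 27.3/24.3105
= 2.61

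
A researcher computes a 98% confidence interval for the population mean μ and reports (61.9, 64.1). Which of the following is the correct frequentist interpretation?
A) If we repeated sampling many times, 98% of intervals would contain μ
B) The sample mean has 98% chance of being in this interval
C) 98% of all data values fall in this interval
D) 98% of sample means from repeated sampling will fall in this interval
A

A) Correct — this is the frequentist long-run coverage interpretation.
B) Wrong — x̄ is observed and sits in the interval by construction.
C) Wrong — a CI is about the parameter μ, not individual data values.
D) Wrong — coverage applies to intervals containing μ, not to future x̄ values.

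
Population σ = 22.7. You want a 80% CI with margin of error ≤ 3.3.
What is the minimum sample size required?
n ≥ 78

For margin E ≤ 3.3:
n ≥ (z* · σ / E)²
n ≥ (1.282 · 22.7 / 3.3)²
n ≥ 77.77

Minimum n = 78 (rounding up)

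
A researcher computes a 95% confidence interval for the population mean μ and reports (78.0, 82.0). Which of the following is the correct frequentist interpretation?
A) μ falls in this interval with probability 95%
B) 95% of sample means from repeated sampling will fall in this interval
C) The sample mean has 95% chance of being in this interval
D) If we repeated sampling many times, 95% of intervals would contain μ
D

A) Wrong — μ is fixed; the randomness lives in the interval, not in μ.
B) Wrong — coverage applies to intervals containing μ, not to future x̄ values.
C) Wrong — x̄ is observed and sits in the interval by construction.
D) Correct — this is the frequentist long-run coverage interpretation.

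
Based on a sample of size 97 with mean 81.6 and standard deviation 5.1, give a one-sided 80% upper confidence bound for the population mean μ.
μ ≤ 82.04

Upper bound (one-sided):
t* = 0.845 (one-sided for 80%)
Upper bound = x̄ + t* · s/√n = 81.6 + 0.845 · 5.1/√97 = 82.04

We are 80% confident that μ ≤ 82.04.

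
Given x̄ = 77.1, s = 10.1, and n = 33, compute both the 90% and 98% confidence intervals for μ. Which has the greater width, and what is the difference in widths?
98% CI is wider by 2.65

df = 32
90% CI: t* = 1.694, (74.12, 80.08), width = 2 · t* · s/√n = 5.96
98% CI: t* = 2.449, (72.79, 81.41), width = 2 · t* · s/√n = 8.61

The 98% CI is wider by 8.61 - 5.96 = 2.65.
Higher confidence requires a wider interval.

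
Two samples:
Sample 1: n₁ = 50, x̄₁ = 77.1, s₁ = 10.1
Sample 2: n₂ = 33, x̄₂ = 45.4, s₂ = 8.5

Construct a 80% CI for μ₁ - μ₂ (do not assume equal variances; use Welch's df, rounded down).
(29.04, 34.36)

Difference: x̄₁ - x̄₂ = 31.70
SE = √(s₁²/n₁ + s₂²/n₂) = √(10.1²/50 + 8.5²/33) = 2.0566
df = 76.21 → 76 (Welch–Satterthwaite, rounded down)
t* = 1.293

CI: 31.70 ± 1.293 · 2.0566 = 31.70 ± 2.66 = (29.04, 34.36)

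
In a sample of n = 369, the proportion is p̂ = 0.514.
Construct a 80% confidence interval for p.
(0.481, 0.547)

Proportion CI:
SE = √(p̂(1-p̂)/n) = √(0.514 · 0.486 / 369) = 0.02602

z* = 1.282
Margin = z* · SE = 1.282 · 0.02602 = 0.0334

CI: 0.514 ± 0.0334 = (0.481, 0.547)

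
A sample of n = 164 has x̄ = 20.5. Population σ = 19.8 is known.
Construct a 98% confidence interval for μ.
(16.90, 24.10)

z-interval (σ known):
z* = 2.326 for 98% confidence

Margin of error = z* · σ/√n = 2.326 · 19.8/√164 = 3.60

CI: (20.5 - 3.60, 20.5 + 3.60) = (16.90, 24.10)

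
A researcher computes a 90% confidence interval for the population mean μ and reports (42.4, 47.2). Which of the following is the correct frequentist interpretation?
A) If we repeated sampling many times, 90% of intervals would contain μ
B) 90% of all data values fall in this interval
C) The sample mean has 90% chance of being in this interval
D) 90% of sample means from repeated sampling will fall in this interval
A

A) Correct — this is the frequentist long-run coverage interpretation.
B) Wrong — a CI is about the parameter μ, not individual data values.
C) Wrong — x̄ is observed and sits in the interval by construction.
D) Wrong — coverage applies to intervals containing μ, not to future x̄ values.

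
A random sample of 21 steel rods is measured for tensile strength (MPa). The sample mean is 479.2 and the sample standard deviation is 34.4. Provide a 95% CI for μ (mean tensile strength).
(463.54, 494.86)

t-interval (σ unknown):
df = n - 1 = 20
t* = 2.086 for 95% confidence

Margin of error = t* · s/√n = 2.086 · 34.4/√21 = 15.66

CI: (463.54, 494.86)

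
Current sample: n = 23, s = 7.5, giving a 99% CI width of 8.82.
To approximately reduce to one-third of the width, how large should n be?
n ≈ 207

CI width ∝ 1/√n
To reduce width by factor 3, need √n to grow by 3 → need 3² = 9 times as many samples.

Current: n = 23, width = 8.82
New: n = 207, width ≈ 2.71

Width reduced by factor of 8.82/2.71 = 3.25.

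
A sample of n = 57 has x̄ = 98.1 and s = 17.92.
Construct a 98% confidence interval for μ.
(92.42, 103.78)

t-interval (σ unknown):
df = n - 1 = 56
t* = 2.395 for 98% confidence

Margin of error = t* · s/√n = 2.395 · 17.92/√57 = 5.68

CI: (92.42, 103.78)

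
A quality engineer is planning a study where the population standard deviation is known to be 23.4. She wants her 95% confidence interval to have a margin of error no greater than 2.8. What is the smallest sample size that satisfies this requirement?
n ≥ 269

For margin E ≤ 2.8:
n ≥ (z* · σ / E)²
n ≥ (1.960 · 23.4 / 2.8)²
n ≥ 268.30

Minimum n = 269 (rounding up)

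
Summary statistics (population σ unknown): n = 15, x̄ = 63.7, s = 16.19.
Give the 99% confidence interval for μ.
(51.26, 76.14)

t-interval (σ unknown):
df = n - 1 = 14
t* = 2.977 for 99% confidence

Margin of error = t* · s/√n = 2.977 · 16.19/√15 = 12.44

CI: (51.26, 76.14)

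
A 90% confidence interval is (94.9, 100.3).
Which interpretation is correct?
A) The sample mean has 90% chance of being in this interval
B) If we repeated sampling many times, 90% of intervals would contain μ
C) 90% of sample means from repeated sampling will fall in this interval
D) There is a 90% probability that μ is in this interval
B

A) Wrong — x̄ is observed and sits in the interval by construction.
B) Correct — this is the frequentist long-run coverage interpretation.
C) Wrong — coverage applies to intervals containing μ, not to future x̄ values.
D) Wrong — μ is fixed; the randomness lives in the interval, not in μ.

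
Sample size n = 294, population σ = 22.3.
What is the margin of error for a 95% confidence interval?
Margin of error = 2.55

Margin of error = z* · σ/√n
= 1.960 · 22.3/√294
= 1.960 · 22.3/17.1464
= 2.55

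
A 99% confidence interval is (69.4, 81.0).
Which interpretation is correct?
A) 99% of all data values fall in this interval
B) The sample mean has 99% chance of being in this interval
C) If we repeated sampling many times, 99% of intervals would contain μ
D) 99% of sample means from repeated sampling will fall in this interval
C

A) Wrong — a CI is about the parameter μ, not individual data values.
B) Wrong — x̄ is observed and sits in the interval by construction.
C) Correct — this is the frequentist long-run coverage interpretation.
D) Wrong — coverage applies to intervals containing μ, not to future x̄ values.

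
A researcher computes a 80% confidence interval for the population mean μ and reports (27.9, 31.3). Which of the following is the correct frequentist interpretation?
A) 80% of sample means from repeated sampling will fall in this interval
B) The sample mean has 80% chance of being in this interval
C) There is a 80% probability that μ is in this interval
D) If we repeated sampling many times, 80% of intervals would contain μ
D

A) Wrong — coverage applies to intervals containing μ, not to future x̄ values.
B) Wrong — x̄ is observed and sits in the interval by construction.
C) Wrong — μ is fixed; the randomness lives in the interval, not in μ.
D) Correct — this is the frequentist long-run coverage interpretation.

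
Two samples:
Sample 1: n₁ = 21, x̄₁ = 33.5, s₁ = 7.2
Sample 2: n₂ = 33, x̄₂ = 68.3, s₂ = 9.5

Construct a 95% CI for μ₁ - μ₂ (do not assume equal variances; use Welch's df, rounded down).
(-39.38, -30.22)

Difference: x̄₁ - x̄₂ = -34.80
SE = √(s₁²/n₁ + s₂²/n₂) = √(7.2²/21 + 9.5²/33) = 2.2811
df = 50.29 → 50 (Welch–Satterthwaite, rounded down)
t* = 2.009

CI: -34.80 ± 2.009 · 2.2811 = -34.80 ± 4.58 = (-39.38, -30.22)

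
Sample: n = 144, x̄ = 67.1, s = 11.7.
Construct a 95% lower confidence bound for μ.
μ ≥ 65.49

Lower bound (one-sided):
t* = 1.656 (one-sided for 95%)
Lower bound = x̄ - t* · s/√n = 67.1 - 1.656 · 11.7/√144 = 65.49

We are 95% confident that μ ≥ 65.49.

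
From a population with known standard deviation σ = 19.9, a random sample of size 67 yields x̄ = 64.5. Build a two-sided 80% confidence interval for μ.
(61.38, 67.62)

z-interval (σ known):
z* = 1.282 for 80% confidence

Margin of error = z* · σ/√n = 1.282 · 19.9/√67 = 3.12

CI: (64.5 - 3.12, 64.5 + 3.12) = (61.38, 67.62)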